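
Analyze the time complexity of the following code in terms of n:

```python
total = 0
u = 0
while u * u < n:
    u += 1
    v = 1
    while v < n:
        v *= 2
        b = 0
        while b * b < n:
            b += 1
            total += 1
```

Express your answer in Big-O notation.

Each loop level contributes: √n × log n × √n. Multiplying the contributions gives O(n log n).

Answer: O(n log n)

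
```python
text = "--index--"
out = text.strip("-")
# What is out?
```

Trace:
`text = "--index--"` → text = '--index--'
`out = text.strip("-")` → out = 'index'
So out = 'index'

Answer: 'index'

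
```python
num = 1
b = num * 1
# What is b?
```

Trace:
`num = 1` → num = 1
`b = num * 1` → b = 1
So b = 1

Answer: 1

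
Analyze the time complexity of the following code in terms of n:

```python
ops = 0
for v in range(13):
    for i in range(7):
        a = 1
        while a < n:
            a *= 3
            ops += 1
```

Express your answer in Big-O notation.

Each loop level contributes: 1 × 1 × log n. Multiplying the contributions gives O(log n).

Answer: O(log n)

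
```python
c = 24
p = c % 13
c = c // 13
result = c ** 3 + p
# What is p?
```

Trace:
`c = 24` → c = 24
`p = c % 13` → p = 11
`c = c // 13` → c = 1
`result = c ** 3 + p` → result = 12
So p = 11

Answer: 11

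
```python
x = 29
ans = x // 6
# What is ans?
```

Trace:
`x = 29` → x = 29
`ans = x // 6` → ans = 4
So ans = 4

Answer: 4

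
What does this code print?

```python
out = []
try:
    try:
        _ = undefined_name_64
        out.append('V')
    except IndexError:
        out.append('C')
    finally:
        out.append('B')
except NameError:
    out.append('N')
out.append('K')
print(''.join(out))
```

Execution trace: 'B' (finally) → 'N' (outer except NameError) → 'K' (after the try/except). Output: BNK

Answer: BNK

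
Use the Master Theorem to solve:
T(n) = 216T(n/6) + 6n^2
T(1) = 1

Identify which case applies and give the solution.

a=216, b=6, f(n)=6n^2. log_6(216) = 3. Since c=2 < 3, Case 1 applies: T(n) = Θ(n^log_b(a)) = O(n^3).

Answer: O(n^3) - Case 1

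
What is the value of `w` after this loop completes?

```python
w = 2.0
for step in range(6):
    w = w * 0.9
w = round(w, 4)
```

Exponential decay: 2.0 * 0.9^6
`w` takes the values: 2.0 → 1.8 → 1.62 → 1.458 → 1.3122 → 1.18098 → 1.062882 → 1.0629

Answer: 1.0629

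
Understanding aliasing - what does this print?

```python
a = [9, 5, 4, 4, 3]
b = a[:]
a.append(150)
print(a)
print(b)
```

Key concept: slice [:] creates copy.
Step by step:
`a = [9, 5, 4, 4, 3]` → a = [9, 5, 4, 4, 3]
`b = a[:]` → b = [9, 5, 4, 4, 3]
`a.append(150)` → a = [9, 5, 4, 4, 3, 150]
`print(a)` → prints [9, 5, 4, 4, 3, 150]
`print(b)` → prints [9, 5, 4, 4, 3]

Answer:
[9, 5, 4, 4, 3, 150]
[9, 5, 4, 4, 3]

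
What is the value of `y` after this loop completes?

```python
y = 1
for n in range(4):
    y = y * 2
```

Multiply by 2, 4 times: 1 * 2^4 = 16
`y` takes the values: 1 → 2 → 4 → 8 → 16

Answer: 16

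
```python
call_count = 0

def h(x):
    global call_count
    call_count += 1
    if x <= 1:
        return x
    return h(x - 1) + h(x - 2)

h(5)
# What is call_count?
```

Calls(x) = 1 + Calls(x-1) + Calls(x-2); Calls(0)=Calls(1)=1. For x=5 this gives 15.

Answer: 15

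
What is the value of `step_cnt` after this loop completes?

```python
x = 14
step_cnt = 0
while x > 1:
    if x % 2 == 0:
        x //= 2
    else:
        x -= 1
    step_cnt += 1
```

Steps to reduce 14 to 1
`step_cnt` takes the values: 0 → 1 → 2 → 3 → 4 → 5

Answer: 5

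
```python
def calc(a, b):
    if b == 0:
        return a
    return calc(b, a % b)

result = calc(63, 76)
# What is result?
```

calc(63, 76) -> calc(76, 63) -> calc(63, 13) -> calc(13, 11) -> calc(11, 2) -> calc(2, 1) -> calc(1, 0) -> 1

Answer: 1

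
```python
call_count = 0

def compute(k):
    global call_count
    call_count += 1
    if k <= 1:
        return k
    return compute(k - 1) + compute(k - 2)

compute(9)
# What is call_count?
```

Calls(k) = 1 + Calls(k-1) + Calls(k-2); Calls(0)=Calls(1)=1. For k=9 this gives 109.

Answer: 109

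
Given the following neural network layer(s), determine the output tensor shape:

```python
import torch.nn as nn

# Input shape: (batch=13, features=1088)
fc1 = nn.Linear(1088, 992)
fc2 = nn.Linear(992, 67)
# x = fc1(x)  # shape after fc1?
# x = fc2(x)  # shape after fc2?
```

Input: (13, 1088) -> after fc1: (13, 992) -> Output: (13, 67)

Answer: (13, 67)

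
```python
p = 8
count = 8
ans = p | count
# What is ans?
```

Trace:
`p = 8` → p = 8
`count = 8` → count = 8
`ans = p | count` → ans = 8
So ans = 8

Answer: 8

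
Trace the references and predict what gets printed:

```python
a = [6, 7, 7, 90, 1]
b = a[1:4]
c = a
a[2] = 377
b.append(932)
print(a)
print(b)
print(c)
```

Key concept: slice vs alias.
Step by step:
`a = [6, 7, 7, 90, 1]` → a = [6, 7, 7, 90, 1]
`b = a[1:4]` → b = [7, 7, 90]
`c = a` → c = [6, 7, 7, 90, 1] (same object as a)
`a[2] = 377` → a = [6, 7, 377, 90, 1] (same object as c); c = [6, 7, 377, 90, 1] (same object as a)
`b.append(932)` → b = [7, 7, 90, 932]
`print(a)` → prints [6, 7, 377, 90, 1]
`print(b)` → prints [7, 7, 90, 932]
`print(c)` → prints [6, 7, 377, 90, 1]

Answer:
[6, 7, 377, 90, 1]
[7, 7, 90, 932]
[6, 7, 377, 90, 1]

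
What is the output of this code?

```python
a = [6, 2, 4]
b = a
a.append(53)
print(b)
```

Key concept: basic list aliasing.
Step by step:
`a = [6, 2, 4]` → a = [6, 2, 4]
`b = a` → b = [6, 2, 4] (same object as a)
`a.append(53)` → a = [6, 2, 4, 53] (same object as b); b = [6, 2, 4, 53] (same object as a)
`print(b)` → prints [6, 2, 4, 53]

Answer: [6, 2, 4, 53]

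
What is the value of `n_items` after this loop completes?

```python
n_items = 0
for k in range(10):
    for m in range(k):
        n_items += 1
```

Triangle number: 0+1+2+...+9
`n_items` takes the values: 0 → 1 → 2 → 3 → 4 → 5 → 6 → 7 → 8 → 9 → 10 → 11 → 12 → 13 → 14 → 15 → 16 → 17 → 18 → 19 → 20 → 21 → 22 → 23 → 24 → 25 → 26 → 27 → 28 → 29 → … → 41 → 42 → 43 → 44 → 45

Answer: 45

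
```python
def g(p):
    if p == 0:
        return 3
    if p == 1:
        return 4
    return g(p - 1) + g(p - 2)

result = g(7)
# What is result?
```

Build up from base cases: g(0)=3, g(1)=4, g(2)=7, g(3)=11, g(4)=18, g(5)=29, g(6)=47, ..., g(7)=76

Answer: 76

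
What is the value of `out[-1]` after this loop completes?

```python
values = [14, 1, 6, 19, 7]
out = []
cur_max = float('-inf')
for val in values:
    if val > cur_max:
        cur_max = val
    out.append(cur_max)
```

Running max ends at 19
`out` takes the values: [] → [14] → [14, 14] → [14, 14, 14] → [14, 14, 14, 19] → [14, 14, 14, 19, 19]
So `out[-1]` = 19

Answer: 19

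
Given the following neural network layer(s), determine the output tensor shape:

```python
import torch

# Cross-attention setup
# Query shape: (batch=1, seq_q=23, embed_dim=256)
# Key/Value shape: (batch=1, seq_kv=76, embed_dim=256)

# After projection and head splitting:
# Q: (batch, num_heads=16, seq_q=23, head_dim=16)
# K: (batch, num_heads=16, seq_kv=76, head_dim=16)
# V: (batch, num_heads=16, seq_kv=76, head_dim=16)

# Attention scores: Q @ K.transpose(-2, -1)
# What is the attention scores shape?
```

Input: (1, 23, 256) -> Output: (1, 16, 23, 76)

Answer: (1, 16, 23, 76)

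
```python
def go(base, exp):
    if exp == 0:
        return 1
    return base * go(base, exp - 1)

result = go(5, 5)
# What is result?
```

go(5, 5) = 5 * 5 * 5 * 5 * 5 = 3125

Answer: 3125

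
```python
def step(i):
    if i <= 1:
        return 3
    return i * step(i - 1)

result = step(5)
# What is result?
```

step(5) = 5 * 4 * 3 * 2 * 3 = 360

Answer: 360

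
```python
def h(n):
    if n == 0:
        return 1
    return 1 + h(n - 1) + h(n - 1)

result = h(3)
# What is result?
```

h(n) = 1 + 2·h(n-1), h(0)=1. Closed form: (1+1)·2^3 - 1 = 15.

Answer: 15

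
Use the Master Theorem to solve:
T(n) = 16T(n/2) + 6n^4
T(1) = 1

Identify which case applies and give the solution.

a=16, b=2, f(n)=6n^4. log_2(16) = 4. Since c=4 = 4, Case 2 applies: T(n) = Θ(n^log_b(a) · log n) = O(n^4 log n).

Answer: O(n^4 log n) - Case 2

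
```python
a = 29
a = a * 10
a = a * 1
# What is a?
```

Trace:
`a = 29` → a = 29
`a = a * 10` → a = 290
`a = a * 1` → a = 290
So a = 290

Answer: 290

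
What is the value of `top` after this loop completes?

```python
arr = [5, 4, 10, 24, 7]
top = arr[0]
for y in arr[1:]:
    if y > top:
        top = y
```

Maximum of [5, 4, 10, 24, 7]
`top` takes the values: 5 → 10 → 24

Answer: 24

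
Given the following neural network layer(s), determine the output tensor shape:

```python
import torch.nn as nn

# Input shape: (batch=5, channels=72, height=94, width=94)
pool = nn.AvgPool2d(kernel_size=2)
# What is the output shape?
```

Input: (5, 72, 94, 94) -> Output: (5, 72, 47, 47)

Answer: (5, 72, 47, 47)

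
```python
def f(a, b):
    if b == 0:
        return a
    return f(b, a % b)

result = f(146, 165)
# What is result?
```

f(146, 165) -> f(165, 146) -> f(146, 19) -> f(19, 13) -> f(13, 6) -> f(6, 1) -> f(1, 0) -> 1

Answer: 1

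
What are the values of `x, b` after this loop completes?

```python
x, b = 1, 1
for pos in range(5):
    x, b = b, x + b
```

Fibonacci: after 5 iterations
`x, b` takes the values: (1, 1) → (1, 2) → (2, 3) → (3, 5) → (5, 8) → (8, 13)

Answer: 8, 13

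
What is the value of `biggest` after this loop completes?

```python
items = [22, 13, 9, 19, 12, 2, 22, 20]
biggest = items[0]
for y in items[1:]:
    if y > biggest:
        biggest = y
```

Maximum of [22, 13, 9, 19, 12, 2, 22, 20]
`biggest` takes the values: 22

Answer: 22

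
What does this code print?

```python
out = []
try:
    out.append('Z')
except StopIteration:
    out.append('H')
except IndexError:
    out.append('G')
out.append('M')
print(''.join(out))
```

Execution trace: 'Z' (try body, no exception) → 'M' (after the try/except). Output: ZM

Answer: ZM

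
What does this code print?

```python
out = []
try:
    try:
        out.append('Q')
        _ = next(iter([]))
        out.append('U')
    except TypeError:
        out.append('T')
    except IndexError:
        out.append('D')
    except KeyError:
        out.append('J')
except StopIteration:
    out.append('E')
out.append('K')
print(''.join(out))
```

Execution trace: 'Q' (try body) → 'E' (outer except StopIteration) → 'K' (after the try/except). Output: QEK

Answer: QEK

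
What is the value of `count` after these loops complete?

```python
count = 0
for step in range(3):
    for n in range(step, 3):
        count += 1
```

Upper triangle: 3 + 2 + ... + 1
`count` takes the values: 0 → 1 → 2 → 3 → 4 → 5 → 6

Answer: 6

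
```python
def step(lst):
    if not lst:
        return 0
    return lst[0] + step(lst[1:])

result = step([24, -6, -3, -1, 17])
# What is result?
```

24 + (-6) + (-3) + (-1) + 17 + 0 = 31

Answer: 31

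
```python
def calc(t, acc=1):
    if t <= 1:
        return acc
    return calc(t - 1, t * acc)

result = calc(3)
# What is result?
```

Accumulator trace (n, acc): (3, 1) -> (2, 3) -> (1, 6) -> return 6

Answer: 6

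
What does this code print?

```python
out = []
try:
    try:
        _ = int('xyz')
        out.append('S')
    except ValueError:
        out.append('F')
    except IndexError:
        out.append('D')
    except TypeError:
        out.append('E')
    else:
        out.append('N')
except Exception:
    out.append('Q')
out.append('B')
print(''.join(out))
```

Execution trace: 'F' (inner except ValueError) → 'B' (after the try/except). Output: FB

Answer: FB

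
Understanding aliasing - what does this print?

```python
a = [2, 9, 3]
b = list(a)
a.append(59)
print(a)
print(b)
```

Key concept: list() constructor creates copy.
Step by step:
`a = [2, 9, 3]` → a = [2, 9, 3]
`b = list(a)` → b = [2, 9, 3]
`a.append(59)` → a = [2, 9, 3, 59]
`print(a)` → prints [2, 9, 3, 59]
`print(b)` → prints [2, 9, 3]

Answer:
[2, 9, 3, 59]
[2, 9, 3]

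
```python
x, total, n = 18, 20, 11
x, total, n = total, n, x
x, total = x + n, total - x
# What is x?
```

Trace:
`x, total, n = 18, 20, 11` → x = 18; total = 20; n = 11
`x, total, n = total, n, x` → x = 20; total = 11; n = 18
`x, total = x + n, total - x` → x = 38; total = -9
So x = 38

Answer: 38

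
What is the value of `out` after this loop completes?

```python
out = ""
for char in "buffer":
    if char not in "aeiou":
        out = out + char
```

Remove vowels from 'buffer'
`out` takes the values: "" → "b" → "bf" → "bff" → "bffr"

Answer: "bffr"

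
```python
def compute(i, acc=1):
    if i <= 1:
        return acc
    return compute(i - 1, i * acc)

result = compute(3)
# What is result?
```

Accumulator trace (n, acc): (3, 1) -> (2, 3) -> (1, 6) -> return 6

Answer: 6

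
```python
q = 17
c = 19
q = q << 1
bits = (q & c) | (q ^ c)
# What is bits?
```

Trace:
`q = 17` → q = 17
`c = 19` → c = 19
`q = q << 1` → q = 34
`bits = (q & c) | (q ^ c)` → bits = 51
So bits = 51

Answer: 51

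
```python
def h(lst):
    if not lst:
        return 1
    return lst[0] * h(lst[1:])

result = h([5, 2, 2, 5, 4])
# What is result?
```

Product over [5, 2, 2, 5, 4] = 5 * 2 * 2 * 5 * 4 = 400

Answer: 400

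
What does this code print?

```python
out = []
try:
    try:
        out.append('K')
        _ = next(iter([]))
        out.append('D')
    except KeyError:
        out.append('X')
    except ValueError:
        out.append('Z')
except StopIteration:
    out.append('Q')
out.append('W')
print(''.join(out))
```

Execution trace: 'K' (inner try body) → 'Q' (outer except StopIteration) → 'W' (after the try/except). Output: KQW

Answer: KQW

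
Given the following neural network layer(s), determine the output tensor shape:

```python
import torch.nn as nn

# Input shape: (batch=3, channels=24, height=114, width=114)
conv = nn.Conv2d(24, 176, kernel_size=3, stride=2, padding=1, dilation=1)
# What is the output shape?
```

Input: (3, 24, 114, 114) -> Output: (3, 176, 57, 57)

Answer: (3, 176, 57, 57)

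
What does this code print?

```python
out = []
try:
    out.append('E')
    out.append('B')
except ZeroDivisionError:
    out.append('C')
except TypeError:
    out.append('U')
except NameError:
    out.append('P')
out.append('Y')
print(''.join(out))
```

Execution trace: 'E' (try body) → 'B' (try body, no exception) → 'Y' (after the try/except). Output: EBY

Answer: EBY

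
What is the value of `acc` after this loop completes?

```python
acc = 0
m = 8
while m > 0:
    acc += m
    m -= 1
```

Sum 8 down to 1
`acc` takes the values: 0 → 8 → 15 → 21 → 26 → 30 → 33 → 35 → 36

Answer: 36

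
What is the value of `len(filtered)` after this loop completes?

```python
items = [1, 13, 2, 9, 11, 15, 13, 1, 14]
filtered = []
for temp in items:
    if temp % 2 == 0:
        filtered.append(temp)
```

Count even numbers in [1, 13, 2, 9, 11, 15, 13, 1, 14]
`filtered` takes the values: [] → [2] → [2, 14]
So `len(filtered)` = 2

Answer: 2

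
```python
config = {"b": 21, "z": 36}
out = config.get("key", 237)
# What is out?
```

Trace:
`config = {"b": 21, "z": 36}` → config = {'b': 21, 'z': 36}
`out = config.get("key", 237)` → out = 237
So out = 237

Answer: 237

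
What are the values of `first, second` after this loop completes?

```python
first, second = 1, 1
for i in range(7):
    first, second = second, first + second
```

Fibonacci: after 7 iterations
`first, second` takes the values: (1, 1) → (1, 2) → (2, 3) → (3, 5) → (5, 8) → (8, 13) → (13, 21) → (21, 34)

Answer: 21, 34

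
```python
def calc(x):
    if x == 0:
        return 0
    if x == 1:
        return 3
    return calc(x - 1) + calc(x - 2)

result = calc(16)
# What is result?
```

Build up from base cases: calc(0)=0, calc(1)=3, calc(2)=3, calc(3)=6, calc(4)=9, calc(5)=15, calc(6)=24, ..., calc(16)=2961

Answer: 2961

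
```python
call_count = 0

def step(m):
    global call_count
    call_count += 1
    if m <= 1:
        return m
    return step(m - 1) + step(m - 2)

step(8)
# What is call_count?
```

Calls(m) = 1 + Calls(m-1) + Calls(m-2); Calls(0)=Calls(1)=1. For m=8 this gives 67.

Answer: 67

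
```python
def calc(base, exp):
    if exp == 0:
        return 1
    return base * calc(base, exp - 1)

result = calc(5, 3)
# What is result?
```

calc(5, 3) = 5 * 5 * 5 = 125

Answer: 125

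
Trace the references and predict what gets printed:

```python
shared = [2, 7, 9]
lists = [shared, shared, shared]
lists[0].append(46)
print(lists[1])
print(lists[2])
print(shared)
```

Key concept: list of same reference.
Step by step:
`shared = [2, 7, 9]` → shared = [2, 7, 9]
`lists = [shared, shared, shared]` → lists = [[2, 7, 9], [2, 7, 9], [2, 7, 9]]
`lists[0].append(46)` → shared = [2, 7, 9, 46]; lists = [[2, 7, 9, 46], [2, 7, 9, 46], [2, 7, 9, 46]]
`print(lists[1])` → prints [2, 7, 9, 46]
`print(lists[2])` → prints [2, 7, 9, 46]
`print(shared)` → prints [2, 7, 9, 46]

Answer:
[2, 7, 9, 46]
[2, 7, 9, 46]
[2, 7, 9, 46]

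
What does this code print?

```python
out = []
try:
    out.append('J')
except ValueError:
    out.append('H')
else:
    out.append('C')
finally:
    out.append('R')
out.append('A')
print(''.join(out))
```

Execution trace: 'J' (try body, no exception) → 'C' (else) → 'R' (finally) → 'A' (after the try/except). Output: JCRA

Answer: JCRA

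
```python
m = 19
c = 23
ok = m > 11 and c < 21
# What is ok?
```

Trace:
`m = 19` → m = 19
`c = 23` → c = 23
`ok = m > 11 and c < 21` → ok = False
So ok = False

Answer: False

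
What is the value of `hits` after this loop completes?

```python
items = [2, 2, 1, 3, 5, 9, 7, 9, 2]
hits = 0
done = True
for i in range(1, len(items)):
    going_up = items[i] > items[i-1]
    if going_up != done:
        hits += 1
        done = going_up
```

Count direction changes in [2, 2, 1, 3, 5, 9, 7, 9, 2]
`hits` takes the values: 0 → 1 → 2 → 3 → 4 → 5

Answer: 5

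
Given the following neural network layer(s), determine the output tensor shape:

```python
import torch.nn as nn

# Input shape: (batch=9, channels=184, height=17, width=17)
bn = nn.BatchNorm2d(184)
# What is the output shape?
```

Input: (9, 184, 17, 17) -> Output: (9, 184, 17, 17)

Answer: (9, 184, 17, 17)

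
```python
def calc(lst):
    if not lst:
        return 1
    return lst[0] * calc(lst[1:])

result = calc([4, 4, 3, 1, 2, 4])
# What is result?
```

Product over [4, 4, 3, 1, 2, 4] = 4 * 4 * 3 * 1 * 2 * 4 = 384

Answer: 384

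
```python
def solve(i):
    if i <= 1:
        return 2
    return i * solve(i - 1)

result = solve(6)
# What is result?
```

solve(6) = 6 * 5 * 4 * 3 * 2 * 2 = 1440

Answer: 1440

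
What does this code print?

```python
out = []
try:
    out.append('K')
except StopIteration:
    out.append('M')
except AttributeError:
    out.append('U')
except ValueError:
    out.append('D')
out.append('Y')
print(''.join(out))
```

Execution trace: 'K' (try body, no exception) → 'Y' (after the try/except). Output: KY

Answer: KY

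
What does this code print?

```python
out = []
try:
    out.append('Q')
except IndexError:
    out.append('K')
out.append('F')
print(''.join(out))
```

Execution trace: 'Q' (try body, no exception) → 'F' (after the try/except). Output: QF

Answer: QF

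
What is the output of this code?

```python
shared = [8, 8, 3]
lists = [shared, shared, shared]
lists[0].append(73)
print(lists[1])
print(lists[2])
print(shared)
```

Key concept: list of same reference.
Step by step:
`shared = [8, 8, 3]` → shared = [8, 8, 3]
`lists = [shared, shared, shared]` → lists = [[8, 8, 3], [8, 8, 3], [8, 8, 3]]
`lists[0].append(73)` → shared = [8, 8, 3, 73]; lists = [[8, 8, 3, 73], [8, 8, 3, 73], [8, 8, 3, 73]]
`print(lists[1])` → prints [8, 8, 3, 73]
`print(lists[2])` → prints [8, 8, 3, 73]
`print(shared)` → prints [8, 8, 3, 73]

Answer:
[8, 8, 3, 73]
[8, 8, 3, 73]
[8, 8, 3, 73]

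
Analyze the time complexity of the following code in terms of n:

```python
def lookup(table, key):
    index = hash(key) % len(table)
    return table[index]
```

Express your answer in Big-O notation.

This is Hash table lookup (average case). Time complexity: O(1).

Answer: O(1)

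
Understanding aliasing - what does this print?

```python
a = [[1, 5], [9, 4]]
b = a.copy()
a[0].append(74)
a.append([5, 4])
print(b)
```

Key concept: shallow copy with nested lists.
Step by step:
`a = [[1, 5], [9, 4]]` → a = [[1, 5], [9, 4]]
`b = a.copy()` → b = [[1, 5], [9, 4]]
`a[0].append(74)` → a = [[1, 5, 74], [9, 4]]; b = [[1, 5, 74], [9, 4]]
`a.append([5, 4])` → a = [[1, 5, 74], [9, 4], [5, 4]]
`print(b)` → prints [[1, 5, 74], [9, 4]]

Answer: [[1, 5, 74], [9, 4]]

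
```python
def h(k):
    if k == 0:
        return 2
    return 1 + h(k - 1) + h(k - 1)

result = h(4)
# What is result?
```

h(k) = 1 + 2·h(k-1), h(0)=2. Closed form: (2+1)·2^4 - 1 = 47.

Answer: 47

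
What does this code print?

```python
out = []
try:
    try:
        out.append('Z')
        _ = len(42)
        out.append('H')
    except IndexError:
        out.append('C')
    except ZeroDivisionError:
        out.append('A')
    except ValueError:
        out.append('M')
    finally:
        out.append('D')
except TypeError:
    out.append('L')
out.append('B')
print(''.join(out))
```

Execution trace: 'Z' (try body) → 'D' (finally) → 'L' (outer except TypeError) → 'B' (after the try/except). Output: ZDLB

Answer: ZDLB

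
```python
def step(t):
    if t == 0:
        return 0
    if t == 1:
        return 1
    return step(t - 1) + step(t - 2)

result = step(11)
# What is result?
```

Build up from base cases: step(0)=0, step(1)=1, step(2)=1, step(3)=2, step(4)=3, step(5)=5, step(6)=8, ..., step(11)=89

Answer: 89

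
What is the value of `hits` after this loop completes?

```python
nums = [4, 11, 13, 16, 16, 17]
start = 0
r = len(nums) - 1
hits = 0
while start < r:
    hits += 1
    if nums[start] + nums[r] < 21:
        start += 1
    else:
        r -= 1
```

Steps to find pair summing to 21
`hits` takes the values: 0 → 1 → 2 → 3 → 4 → 5

Answer: 5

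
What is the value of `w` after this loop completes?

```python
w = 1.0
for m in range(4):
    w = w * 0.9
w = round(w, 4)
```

Exponential decay: 1.0 * 0.9^4
`w` takes the values: 1.0 → 0.9 → 0.81 → 0.729 → 0.6561

Answer: 0.6561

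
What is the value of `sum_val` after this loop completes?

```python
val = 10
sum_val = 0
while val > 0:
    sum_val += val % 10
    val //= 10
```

Sum digits of 10
`sum_val` takes the values: 0 → 1

Answer: 1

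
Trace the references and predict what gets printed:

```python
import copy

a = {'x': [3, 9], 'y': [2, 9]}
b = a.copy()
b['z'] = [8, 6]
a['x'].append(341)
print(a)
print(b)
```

Key concept: shallow copy of dict with mutable values.
Step by step:
`a = {'x': [3, 9], 'y': [2, 9]}` → a = {'x': [3, 9], 'y': [2, 9]}
`b = a.copy()` → b = {'x': [3, 9], 'y': [2, 9]}
`b['z'] = [8, 6]` → b = {'x': [3, 9], 'y': [2, 9], 'z': [8, 6]}
`a['x'].append(341)` → a = {'x': [3, 9, 341], 'y': [2, 9]}; b = {'x': [3, 9, 341], 'y': [2, 9], 'z': [8, 6]}
`print(a)` → prints {'x': [3, 9, 341], 'y': [2, 9]}
`print(b)` → prints {'x': [3, 9, 341], 'y': [2, 9], 'z': [8, 6]}

Answer:
{'x': [3, 9, 341], 'y': [2, 9]}
{'x': [3, 9, 341], 'y': [2, 9], 'z': [8, 6]}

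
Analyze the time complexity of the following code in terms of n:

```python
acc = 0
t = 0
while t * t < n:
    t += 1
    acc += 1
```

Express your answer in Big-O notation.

Each loop level contributes: √n. Multiplying the contributions gives O(√n).

Answer: O(√n)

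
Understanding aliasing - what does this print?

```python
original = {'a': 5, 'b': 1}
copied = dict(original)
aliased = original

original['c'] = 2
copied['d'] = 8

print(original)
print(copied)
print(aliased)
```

Key concept: dict() creates copy, assignment creates alias.
Step by step:
`original = {'a': 5, 'b': 1}` → original = {'a': 5, 'b': 1}
`copied = dict(original)` → copied = {'a': 5, 'b': 1}
`aliased = original` → aliased = {'a': 5, 'b': 1} (same object as original)
`original['c'] = 2` → original = {'a': 5, 'b': 1, 'c': 2} (same object as aliased); aliased = {'a': 5, 'b': 1, 'c': 2} (same object as original)
`copied['d'] = 8` → copied = {'a': 5, 'b': 1, 'd': 8}
`print(original)` → prints {'a': 5, 'b': 1, 'c': 2}
`print(copied)` → prints {'a': 5, 'b': 1, 'd': 8}
`print(aliased)` → prints {'a': 5, 'b': 1, 'c': 2}

Answer:
{'a': 5, 'b': 1, 'c': 2}
{'a': 5, 'b': 1, 'd': 8}
{'a': 5, 'b': 1, 'c': 2}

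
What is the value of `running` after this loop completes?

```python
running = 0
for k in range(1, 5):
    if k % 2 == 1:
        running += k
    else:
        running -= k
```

Add odd, subtract even
`running` takes the values: 0 → 1 → -1 → 2 → -2

Answer: -2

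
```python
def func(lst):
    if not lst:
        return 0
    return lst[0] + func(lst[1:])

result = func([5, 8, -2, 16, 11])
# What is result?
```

5 + 8 + (-2) + 16 + 11 + 0 = 38

Answer: 38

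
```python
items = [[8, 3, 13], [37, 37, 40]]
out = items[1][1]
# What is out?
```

Trace:
`items = [[8, 3, 13], [37, 37, 40]]` → items = [[8, 3, 13], [37, 37, 40]]
`out = items[1][1]` → out = 37
So out = 37

Answer: 37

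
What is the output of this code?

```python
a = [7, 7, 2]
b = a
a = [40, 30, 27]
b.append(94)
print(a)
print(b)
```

Key concept: rebinding vs mutation: a is rebound to a new list, b still points at the original.
Step by step:
`a = [7, 7, 2]` → a = [7, 7, 2]
`b = a` → b = [7, 7, 2] (same object as a)
`a = [40, 30, 27]` → a = [40, 30, 27]
`b.append(94)` → b = [7, 7, 2, 94]
`print(a)` → prints [40, 30, 27]
`print(b)` → prints [7, 7, 2, 94]

Answer:
[40, 30, 27]
[7, 7, 2, 94]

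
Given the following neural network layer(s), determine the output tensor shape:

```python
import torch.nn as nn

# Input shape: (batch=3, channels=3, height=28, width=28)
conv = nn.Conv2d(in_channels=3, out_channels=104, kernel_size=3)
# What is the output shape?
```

Input: (3, 3, 28, 28) -> Output: (3, 104, 26, 26)

Answer: (3, 104, 26, 26)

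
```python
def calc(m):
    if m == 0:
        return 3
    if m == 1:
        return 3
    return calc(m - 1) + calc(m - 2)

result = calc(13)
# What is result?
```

Build up from base cases: calc(0)=3, calc(1)=3, calc(2)=6, calc(3)=9, calc(4)=15, calc(5)=24, calc(6)=39, ..., calc(13)=1131

Answer: 1131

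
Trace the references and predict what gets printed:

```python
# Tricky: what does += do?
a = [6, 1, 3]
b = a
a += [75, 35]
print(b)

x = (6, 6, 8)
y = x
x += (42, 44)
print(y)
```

Key concept: += behavior differs for mutable vs immutable.
Step by step:
`a = [6, 1, 3]` → a = [6, 1, 3]
`b = a` → b = [6, 1, 3] (same object as a)
`a += [75, 35]` → a = [6, 1, 3, 75, 35] (same object as b); b = [6, 1, 3, 75, 35] (same object as a)
`print(b)` → prints [6, 1, 3, 75, 35]
`x = (6, 6, 8)` → x = (6, 6, 8)
`y = x` → y = (6, 6, 8)
`x += (42, 44)` → x = (6, 6, 8, 42, 44)
`print(y)` → prints (6, 6, 8)

Answer:
[6, 1, 3, 75, 35]
(6, 6, 8)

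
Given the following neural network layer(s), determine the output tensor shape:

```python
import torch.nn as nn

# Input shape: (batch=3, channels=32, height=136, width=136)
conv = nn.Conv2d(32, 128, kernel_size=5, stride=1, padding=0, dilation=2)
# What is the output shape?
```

Input: (3, 32, 136, 136) -> Output: (3, 128, 128, 128)

Answer: (3, 128, 128, 128)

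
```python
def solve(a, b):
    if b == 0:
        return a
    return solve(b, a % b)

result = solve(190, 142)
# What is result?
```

solve(190, 142) -> solve(142, 48) -> solve(48, 46) -> solve(46, 2) -> solve(2, 0) -> 2

Answer: 2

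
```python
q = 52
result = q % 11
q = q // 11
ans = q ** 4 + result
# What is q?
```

Trace:
`q = 52` → q = 52
`result = q % 11` → result = 8
`q = q // 11` → q = 4
`ans = q ** 4 + result` → ans = 264
So q = 4

Answer: 4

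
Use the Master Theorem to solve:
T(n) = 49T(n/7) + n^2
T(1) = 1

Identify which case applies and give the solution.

a=49, b=7, f(n)=n^2. log_7(49) = 2. Since c=2 = 2, Case 2 applies: T(n) = Θ(n^log_b(a) · log n) = O(n^2 log n).

Answer: O(n^2 log n) - Case 2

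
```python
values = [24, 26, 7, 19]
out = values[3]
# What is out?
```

Trace:
`values = [24, 26, 7, 19]` → values = [24, 26, 7, 19]
`out = values[3]` → out = 19
So out = 19

Answer: 19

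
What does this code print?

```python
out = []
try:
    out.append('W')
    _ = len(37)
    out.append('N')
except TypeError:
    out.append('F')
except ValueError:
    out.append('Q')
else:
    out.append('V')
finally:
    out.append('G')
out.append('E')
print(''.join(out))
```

Execution trace: 'W' (try body) → 'F' (except TypeError) → 'G' (finally) → 'E' (after the try/except). Output: WFGE

Answer: WFGE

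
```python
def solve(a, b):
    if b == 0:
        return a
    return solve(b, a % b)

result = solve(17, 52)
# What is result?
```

solve(17, 52) -> solve(52, 17) -> solve(17, 1) -> solve(1, 0) -> 1

Answer: 1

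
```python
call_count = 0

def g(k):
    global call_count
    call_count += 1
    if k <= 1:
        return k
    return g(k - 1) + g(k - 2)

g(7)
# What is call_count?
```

Calls(k) = 1 + Calls(k-1) + Calls(k-2); Calls(0)=Calls(1)=1. For k=7 this gives 41.

Answer: 41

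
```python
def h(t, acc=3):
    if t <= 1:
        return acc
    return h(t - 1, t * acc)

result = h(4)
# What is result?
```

Accumulator trace (n, acc): (4, 3) -> (3, 12) -> (2, 36) -> (1, 72) -> return 72

Answer: 72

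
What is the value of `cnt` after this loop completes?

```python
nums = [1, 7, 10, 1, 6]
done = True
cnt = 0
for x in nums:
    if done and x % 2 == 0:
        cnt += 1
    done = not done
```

Count even values at even positions
`cnt` takes the values: 0 → 1 → 2

Answer: 2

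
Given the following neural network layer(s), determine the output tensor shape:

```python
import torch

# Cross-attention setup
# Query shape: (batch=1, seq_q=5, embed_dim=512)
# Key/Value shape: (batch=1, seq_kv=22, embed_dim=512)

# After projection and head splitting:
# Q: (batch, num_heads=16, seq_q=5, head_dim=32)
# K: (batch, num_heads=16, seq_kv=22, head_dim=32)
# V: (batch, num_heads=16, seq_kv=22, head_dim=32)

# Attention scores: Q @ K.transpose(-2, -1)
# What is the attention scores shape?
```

Input: (1, 5, 512) -> Output: (1, 16, 5, 22)

Answer: (1, 16, 5, 22)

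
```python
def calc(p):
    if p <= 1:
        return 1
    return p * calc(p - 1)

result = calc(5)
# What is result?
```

calc(5) = 5 * 4 * 3 * 2 * 1 = 120

Answer: 120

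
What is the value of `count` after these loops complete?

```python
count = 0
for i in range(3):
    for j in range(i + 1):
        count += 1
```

Triangle: 1 + 2 + ... + 3
`count` takes the values: 0 → 1 → 2 → 3 → 4 → 5 → 6

Answer: 6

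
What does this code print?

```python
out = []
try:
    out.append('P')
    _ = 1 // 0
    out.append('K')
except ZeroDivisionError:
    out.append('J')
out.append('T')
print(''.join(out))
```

Execution trace: 'P' (try body) → 'J' (except ZeroDivisionError) → 'T' (after the try/except). Output: PJT

Answer: PJT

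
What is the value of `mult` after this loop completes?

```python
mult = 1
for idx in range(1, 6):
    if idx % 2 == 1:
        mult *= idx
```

Product of odd numbers 1 to 5
`mult` takes the values: 1 → 3 → 15

Answer: 15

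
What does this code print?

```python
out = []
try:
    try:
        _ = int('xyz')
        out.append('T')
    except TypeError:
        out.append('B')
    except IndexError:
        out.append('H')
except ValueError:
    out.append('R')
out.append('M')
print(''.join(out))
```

Execution trace: 'R' (outer except ValueError) → 'M' (after the try/except). Output: RM

Answer: RM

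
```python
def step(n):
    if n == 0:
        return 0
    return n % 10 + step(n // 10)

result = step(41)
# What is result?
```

Sum of digits of 41: 1 + 4 = 5

Answer: 5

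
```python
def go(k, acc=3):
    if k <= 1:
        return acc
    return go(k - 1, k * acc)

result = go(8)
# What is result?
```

Accumulator trace (n, acc): (8, 3) -> (7, 24) -> (6, 168) -> (5, 1008) -> (4, 5040) -> (3, 20160) -> (2, 60480) -> (1, 120960) -> return 120960

Answer: 120960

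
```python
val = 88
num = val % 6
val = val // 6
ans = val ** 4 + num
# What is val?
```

Trace:
`val = 88` → val = 88
`num = val % 6` → num = 4
`val = val // 6` → val = 14
`ans = val ** 4 + num` → ans = 38420
So val = 14

Answer: 14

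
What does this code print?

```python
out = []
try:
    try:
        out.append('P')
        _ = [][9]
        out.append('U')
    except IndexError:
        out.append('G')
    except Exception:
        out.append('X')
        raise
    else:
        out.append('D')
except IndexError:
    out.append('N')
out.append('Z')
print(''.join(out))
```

Execution trace: 'P' (try body) → 'G' (except IndexError) → 'Z' (after the try/except). Output: PGZ

Answer: PGZ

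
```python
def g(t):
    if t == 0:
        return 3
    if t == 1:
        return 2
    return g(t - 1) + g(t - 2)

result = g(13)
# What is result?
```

Build up from base cases: g(0)=3, g(1)=2, g(2)=5, g(3)=7, g(4)=12, g(5)=19, g(6)=31, ..., g(13)=898

Answer: 898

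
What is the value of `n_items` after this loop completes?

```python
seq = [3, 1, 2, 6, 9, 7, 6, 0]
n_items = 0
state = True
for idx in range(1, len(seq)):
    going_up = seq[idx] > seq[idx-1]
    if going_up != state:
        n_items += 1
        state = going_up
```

Count direction changes in [3, 1, 2, 6, 9, 7, 6, 0]
`n_items` takes the values: 0 → 1 → 2 → 3

Answer: 3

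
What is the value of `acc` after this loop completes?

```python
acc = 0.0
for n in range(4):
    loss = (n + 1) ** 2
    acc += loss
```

Sum of squared losses 1² + 2² + ... + 4²
`acc` takes the values: 0.0 → 1.0 → 5.0 → 14.0 → 30.0

Answer: 30.0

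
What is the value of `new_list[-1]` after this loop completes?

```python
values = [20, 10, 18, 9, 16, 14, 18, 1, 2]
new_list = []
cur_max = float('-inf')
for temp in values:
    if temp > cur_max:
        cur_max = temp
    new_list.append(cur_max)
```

Running max ends at 20
`new_list` takes the values: [] → [20] → [20, 20] → [20, 20, 20] → [20, 20, 20, 20] → [20, 20, 20, 20, 20] → [20, 20, 20, 20, 20, 20] → [20, 20, 20, 20, 20, 20, 20] → [20, 20, 20, 20, 20, 20, 20, 20] → [20, 20, 20, 20, 20, 20, 20, 20, 20]
So `new_list[-1]` = 20

Answer: 20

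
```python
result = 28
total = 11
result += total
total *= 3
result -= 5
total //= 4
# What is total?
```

Trace:
`result = 28` → result = 28
`total = 11` → total = 11
`result += total` → result = 39
`total *= 3` → total = 33
`result -= 5` → result = 34
`total //= 4` → total = 8
So total = 8

Answer: 8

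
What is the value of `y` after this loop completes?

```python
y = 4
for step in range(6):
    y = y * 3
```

Multiply by 3, 6 times: 4 * 3^6 = 2916
`y` takes the values: 4 → 12 → 36 → 108 → 324 → 972 → 2916

Answer: 2916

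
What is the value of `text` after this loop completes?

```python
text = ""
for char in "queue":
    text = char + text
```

Reverse 'queue'
`text` takes the values: "" → "q" → "uq" → "euq" → "ueuq" → "eueuq"

Answer: "eueuq"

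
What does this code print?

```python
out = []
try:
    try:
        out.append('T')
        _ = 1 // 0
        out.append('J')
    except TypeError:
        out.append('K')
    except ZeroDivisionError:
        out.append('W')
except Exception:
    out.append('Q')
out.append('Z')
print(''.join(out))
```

Execution trace: 'T' (inner try body) → 'W' (inner except ZeroDivisionError) → 'Z' (after the try/except). Output: TWZ

Answer: TWZ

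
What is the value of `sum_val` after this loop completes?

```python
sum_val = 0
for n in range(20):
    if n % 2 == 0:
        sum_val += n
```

Sum of even numbers 0 to 19
`sum_val` takes the values: 0 → 2 → 6 → 12 → 20 → 30 → 42 → 56 → 72 → 90

Answer: 90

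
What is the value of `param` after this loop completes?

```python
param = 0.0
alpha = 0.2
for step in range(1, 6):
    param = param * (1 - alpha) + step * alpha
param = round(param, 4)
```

Moving average with lr=0.2
`param` takes the values: 0.0 → 0.2 → 0.56 → 1.048 → 1.6384 → 2.31072 → 2.3107

Answer: 2.3107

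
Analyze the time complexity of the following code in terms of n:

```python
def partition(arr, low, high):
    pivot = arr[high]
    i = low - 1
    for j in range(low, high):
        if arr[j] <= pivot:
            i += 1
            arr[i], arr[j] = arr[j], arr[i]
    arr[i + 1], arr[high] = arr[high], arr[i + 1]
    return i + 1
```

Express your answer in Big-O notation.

This is Lomuto partition (single pass over [low, high), where n = high - low). Time complexity: O(n).

Answer: O(n)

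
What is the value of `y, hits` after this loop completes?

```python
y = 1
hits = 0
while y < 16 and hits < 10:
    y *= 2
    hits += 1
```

Double until >= 16 or 10 iterations
`y, hits` takes the values: (1, 0) → (2, 0) → (2, 1) → (4, 1) → (4, 2) → (8, 2) → (8, 3) → (16, 3) → (16, 4)

Answer: 16, 4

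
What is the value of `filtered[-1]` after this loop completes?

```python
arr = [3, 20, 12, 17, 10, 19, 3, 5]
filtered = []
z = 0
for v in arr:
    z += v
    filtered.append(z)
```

Cumulative sum ends at 89
`filtered` takes the values: [] → [3] → [3, 23] → [3, 23, 35] → [3, 23, 35, 52] → [3, 23, 35, 52, 62] → [3, 23, 35, 52, 62, 81] → [3, 23, 35, 52, 62, 81, 84] → [3, 23, 35, 52, 62, 81, 84, 89]
So `filtered[-1]` = 89

Answer: 89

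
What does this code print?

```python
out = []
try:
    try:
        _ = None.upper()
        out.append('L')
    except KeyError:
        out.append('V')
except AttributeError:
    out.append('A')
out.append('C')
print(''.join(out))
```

Execution trace: 'A' (outer except AttributeError) → 'C' (after the try/except). Output: AC

Answer: AC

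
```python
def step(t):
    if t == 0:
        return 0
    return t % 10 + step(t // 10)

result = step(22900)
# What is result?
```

Sum of digits of 22900: 0 + 0 + 9 + 2 + 2 = 13

Answer: 13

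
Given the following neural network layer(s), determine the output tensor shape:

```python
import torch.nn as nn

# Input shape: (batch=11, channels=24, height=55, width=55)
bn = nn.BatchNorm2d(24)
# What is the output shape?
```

Input: (11, 24, 55, 55) -> Output: (11, 24, 55, 55)

Answer: (11, 24, 55, 55)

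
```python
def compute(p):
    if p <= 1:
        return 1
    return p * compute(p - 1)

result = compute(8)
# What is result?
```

compute(8) = 8 * 7 * 6 * 5 * 4 * 3 * 2 * 1 = 40320

Answer: 40320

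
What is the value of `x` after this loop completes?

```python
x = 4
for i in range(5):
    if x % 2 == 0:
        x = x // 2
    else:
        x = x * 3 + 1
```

Collatz-style transformation from 4
`x` takes the values: 4 → 2 → 1 → 4 → 2 → 1

Answer: 1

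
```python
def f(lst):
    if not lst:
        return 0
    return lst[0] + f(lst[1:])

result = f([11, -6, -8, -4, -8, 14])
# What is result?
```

11 + (-6) + (-8) + (-4) + (-8) + 14 + 0 = -1

Answer: -1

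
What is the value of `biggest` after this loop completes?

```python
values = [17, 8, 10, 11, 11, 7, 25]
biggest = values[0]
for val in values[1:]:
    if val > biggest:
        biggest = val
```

Maximum of [17, 8, 10, 11, 11, 7, 25]
`biggest` takes the values: 17 → 25

Answer: 25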